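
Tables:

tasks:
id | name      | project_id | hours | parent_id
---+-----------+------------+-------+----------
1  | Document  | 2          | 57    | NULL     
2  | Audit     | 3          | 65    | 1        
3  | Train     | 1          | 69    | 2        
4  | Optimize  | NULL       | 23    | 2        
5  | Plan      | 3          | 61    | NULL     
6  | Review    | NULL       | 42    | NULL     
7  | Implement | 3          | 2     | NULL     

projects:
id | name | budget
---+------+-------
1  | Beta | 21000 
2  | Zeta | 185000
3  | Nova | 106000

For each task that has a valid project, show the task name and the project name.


INNER JOIN keeps only tasks rows whose project_id matches an id in projects. Walk through each task:
  - task 1 (Document): project_id=2 -> matches Zeta
  - task 2 (Audit): project_id=3 -> matches Nova
  - task 3 (Train): project_id=1 -> matches Beta
  - task 4 (Optimize): project_id=NULL, no match -> dropped
  - task 5 (Plan): project_id=3 -> matches Nova
  - task 6 (Review): project_id=NULL, no match -> dropped
  - task 7 (Implement): project_id=3 -> matches Nova
So 2 of 7 rows are dropped.

SQL:
SELECT a.name, b.name AS project
FROM tasks a
INNER JOIN projects b ON a.project_id = b.id

Result:
name      | project
----------+--------
Document  | Zeta   
Audit     | Nova   
Train     | Beta   
Plan      | Nova   
Implement | Nova   


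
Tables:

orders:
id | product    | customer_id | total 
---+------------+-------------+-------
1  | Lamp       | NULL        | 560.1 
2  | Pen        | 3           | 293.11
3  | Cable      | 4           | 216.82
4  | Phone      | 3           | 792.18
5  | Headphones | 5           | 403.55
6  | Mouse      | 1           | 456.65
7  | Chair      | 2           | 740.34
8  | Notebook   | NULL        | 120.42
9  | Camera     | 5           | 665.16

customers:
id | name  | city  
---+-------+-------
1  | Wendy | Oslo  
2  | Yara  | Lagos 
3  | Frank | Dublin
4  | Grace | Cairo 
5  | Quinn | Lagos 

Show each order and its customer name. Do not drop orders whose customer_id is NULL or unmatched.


LEFT JOIN keeps every row from orders (the left table); where customer_id has no match in customers, the customer columns become NULL. Walk through each order:
  - order 1 (Lamp): customer_id=NULL, no match -> kept with NULL
  - order 2 (Pen): customer_id=3 -> matches Frank
  - order 3 (Cable): customer_id=4 -> matches Grace
  - order 4 (Phone): customer_id=3 -> matches Frank
  - order 5 (Headphones): customer_id=5 -> matches Quinn
  - order 6 (Mouse): customer_id=1 -> matches Wendy
  - order 7 (Chair): customer_id=2 -> matches Yara
  - order 8 (Notebook): customer_id=NULL, no match -> kept with NULL
  - order 9 (Camera): customer_id=5 -> matches Quinn
All 9 rows appear; 2 have NULL customer.

SQL:
SELECT a.product, b.name AS customer
FROM orders a
LEFT JOIN customers b ON a.customer_id = b.id

Result:
product    | customer
-----------+---------
Lamp       | NULL    
Pen        | Frank   
Cable      | Grace   
Phone      | Frank   
Headphones | Quinn   
Mouse      | Wendy   
Chair      | Yara    
Notebook   | NULL    
Camera     | Quinn   


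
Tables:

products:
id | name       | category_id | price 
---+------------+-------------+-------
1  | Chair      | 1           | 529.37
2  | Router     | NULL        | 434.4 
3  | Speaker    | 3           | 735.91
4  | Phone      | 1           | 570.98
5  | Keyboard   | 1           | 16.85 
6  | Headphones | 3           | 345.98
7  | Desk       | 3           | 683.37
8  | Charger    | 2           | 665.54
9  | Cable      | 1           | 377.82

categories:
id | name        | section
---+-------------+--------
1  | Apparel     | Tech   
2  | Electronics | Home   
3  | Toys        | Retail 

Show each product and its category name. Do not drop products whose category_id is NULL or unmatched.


LEFT JOIN keeps every row from products (the left table); where category_id has no match in categories, the category columns become NULL. Walk through each product:
  - product 1 (Chair): category_id=1 -> matches Apparel
  - product 2 (Router): category_id=NULL, no match -> kept with NULL
  - product 3 (Speaker): category_id=3 -> matches Toys
  - product 4 (Phone): category_id=1 -> matches Apparel
  - product 5 (Keyboard): category_id=1 -> matches Apparel
  - product 6 (Headphones): category_id=3 -> matches Toys
  - product 7 (Desk): category_id=3 -> matches Toys
  - product 8 (Charger): category_id=2 -> matches Electronics
  - product 9 (Cable): category_id=1 -> matches Apparel
All 9 rows appear; 1 has NULL category.

SQL:
SELECT a.name, b.name AS category
FROM products a
LEFT JOIN categories b ON a.category_id = b.id

Result:
name       | category   
-----------+------------
Chair      | Apparel    
Router     | NULL       
Speaker    | Toys       
Phone      | Apparel    
Keyboard   | Apparel    
Headphones | Toys       
Desk       | Toys       
Charger    | Electronics
Cable      | Apparel    


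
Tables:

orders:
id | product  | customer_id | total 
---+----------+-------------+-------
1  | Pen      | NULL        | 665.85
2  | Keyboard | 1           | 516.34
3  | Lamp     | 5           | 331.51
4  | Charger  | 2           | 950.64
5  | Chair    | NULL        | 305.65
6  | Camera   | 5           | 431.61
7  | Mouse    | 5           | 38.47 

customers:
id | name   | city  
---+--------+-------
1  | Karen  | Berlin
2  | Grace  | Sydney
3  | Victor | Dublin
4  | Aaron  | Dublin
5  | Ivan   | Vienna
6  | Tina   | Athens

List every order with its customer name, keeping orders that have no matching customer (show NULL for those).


LEFT JOIN keeps every row from orders (the left table); where customer_id has no match in customers, the customer columns become NULL. Walk through each order:
  - order 1 (Pen): customer_id=NULL, no match -> kept with NULL
  - order 2 (Keyboard): customer_id=1 -> matches Karen
  - order 3 (Lamp): customer_id=5 -> matches Ivan
  - order 4 (Charger): customer_id=2 -> matches Grace
  - order 5 (Chair): customer_id=NULL, no match -> kept with NULL
  - order 6 (Camera): customer_id=5 -> matches Ivan
  - order 7 (Mouse): customer_id=5 -> matches Ivan
All 7 rows appear; 2 have NULL customer.

SQL:
SELECT a.product, b.name AS customer
FROM orders a
LEFT JOIN customers b ON a.customer_id = b.id

Result:
product  | customer
---------+---------
Pen      | NULL    
Keyboard | Karen   
Lamp     | Ivan    
Charger  | Grace   
Chair    | NULL    
Camera   | Ivan    
Mouse    | Ivan    


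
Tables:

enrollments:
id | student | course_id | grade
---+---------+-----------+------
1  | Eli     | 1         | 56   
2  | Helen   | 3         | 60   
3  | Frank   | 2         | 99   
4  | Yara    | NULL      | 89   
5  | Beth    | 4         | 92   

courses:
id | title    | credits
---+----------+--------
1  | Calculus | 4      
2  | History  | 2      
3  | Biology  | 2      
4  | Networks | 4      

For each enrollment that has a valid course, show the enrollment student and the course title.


INNER JOIN keeps only enrollments rows whose course_id matches an id in courses. Walk through each enrollment:
  - enrollment 1 (Eli): course_id=1 -> matches Calculus
  - enrollment 2 (Helen): course_id=3 -> matches Biology
  - enrollment 3 (Frank): course_id=2 -> matches History
  - enrollment 4 (Yara): course_id=NULL, no match -> dropped
  - enrollment 5 (Beth): course_id=4 -> matches Networks
So 1 of 5 rows is dropped.

SQL:
SELECT a.student, b.title AS course
FROM enrollments a
INNER JOIN courses b ON a.course_id = b.id

Result:
student | course  
--------+---------
Eli     | Calculus
Helen   | Biology 
Frank   | History 
Beth    | Networks


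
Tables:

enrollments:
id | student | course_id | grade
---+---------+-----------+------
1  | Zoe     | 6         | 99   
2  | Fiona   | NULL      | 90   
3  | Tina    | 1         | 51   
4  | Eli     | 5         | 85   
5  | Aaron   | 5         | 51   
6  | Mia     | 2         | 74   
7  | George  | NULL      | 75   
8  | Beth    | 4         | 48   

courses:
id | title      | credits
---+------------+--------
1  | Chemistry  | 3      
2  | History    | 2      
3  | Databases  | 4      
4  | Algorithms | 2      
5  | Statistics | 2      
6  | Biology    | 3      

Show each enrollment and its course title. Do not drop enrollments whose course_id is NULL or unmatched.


LEFT JOIN keeps every row from enrollments (the left table); where course_id has no match in courses, the course columns become NULL. Walk through each enrollment:
  - enrollment 1 (Zoe): course_id=6 -> matches Biology
  - enrollment 2 (Fiona): course_id=NULL, no match -> kept with NULL
  - enrollment 3 (Tina): course_id=1 -> matches Chemistry
  - enrollment 4 (Eli): course_id=5 -> matches Statistics
  - enrollment 5 (Aaron): course_id=5 -> matches Statistics
  - enrollment 6 (Mia): course_id=2 -> matches History
  - enrollment 7 (George): course_id=NULL, no match -> kept with NULL
  - enrollment 8 (Beth): course_id=4 -> matches Algorithms
All 8 rows appear; 2 have NULL course.

SQL:
SELECT a.student, b.title AS course
FROM enrollments a
LEFT JOIN courses b ON a.course_id = b.id

Result:
student | course    
--------+-----------
Zoe     | Biology   
Fiona   | NULL      
Tina    | Chemistry 
Eli     | Statistics
Aaron   | Statistics
Mia     | History   
George  | NULL      
Beth    | Algorithms


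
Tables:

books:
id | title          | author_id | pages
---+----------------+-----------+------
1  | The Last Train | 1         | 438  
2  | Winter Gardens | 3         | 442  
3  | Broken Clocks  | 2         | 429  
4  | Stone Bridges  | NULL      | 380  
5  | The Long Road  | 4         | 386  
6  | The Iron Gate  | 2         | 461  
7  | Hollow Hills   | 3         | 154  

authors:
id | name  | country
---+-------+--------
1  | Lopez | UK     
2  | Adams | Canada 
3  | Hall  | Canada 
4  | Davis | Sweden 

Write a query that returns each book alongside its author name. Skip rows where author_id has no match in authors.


INNER JOIN keeps only books rows whose author_id matches an id in authors. Walk through each book:
  - book 1 (The Last Train): author_id=1 -> matches Lopez
  - book 2 (Winter Gardens): author_id=3 -> matches Hall
  - book 3 (Broken Clocks): author_id=2 -> matches Adams
  - book 4 (Stone Bridges): author_id=NULL, no match -> dropped
  - book 5 (The Long Road): author_id=4 -> matches Davis
  - book 6 (The Iron Gate): author_id=2 -> matches Adams
  - book 7 (Hollow Hills): author_id=3 -> matches Hall
So 1 of 7 rows is dropped.

SQL:
SELECT a.title, b.name AS author
FROM books a
INNER JOIN authors b ON a.author_id = b.id

Result:
title          | author
---------------+-------
The Last Train | Lopez 
Winter Gardens | Hall  
Broken Clocks  | Adams 
The Long Road  | Davis 
The Iron Gate  | Adams 
Hollow Hills   | Hall  


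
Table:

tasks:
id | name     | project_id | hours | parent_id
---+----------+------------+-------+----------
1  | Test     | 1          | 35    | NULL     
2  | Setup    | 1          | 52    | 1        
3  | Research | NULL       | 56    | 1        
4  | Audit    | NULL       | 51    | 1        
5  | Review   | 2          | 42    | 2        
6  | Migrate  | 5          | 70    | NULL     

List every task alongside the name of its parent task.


This is a self-join: tasks is joined to a second copy of itself, matching each row's parent_id to another row's id. Use LEFT JOIN so rows with parent_id=NULL are kept.
  - task 1 (Test): parent_id=NULL -> NULL
  - task 2 (Setup): parent_id=1 -> Test
  - task 3 (Research): parent_id=1 -> Test
  - task 4 (Audit): parent_id=1 -> Test
  - task 5 (Review): parent_id=2 -> Setup
  - task 6 (Migrate): parent_id=NULL -> NULL

SQL:
SELECT a.name AS item, b.name AS parent
FROM tasks a
LEFT JOIN tasks b ON a.parent_id = b.id

Result:
item     | parent
---------+-------
Test     | NULL  
Setup    | Test  
Research | Test  
Audit    | Test  
Review   | Setup 
Migrate  | NULL  


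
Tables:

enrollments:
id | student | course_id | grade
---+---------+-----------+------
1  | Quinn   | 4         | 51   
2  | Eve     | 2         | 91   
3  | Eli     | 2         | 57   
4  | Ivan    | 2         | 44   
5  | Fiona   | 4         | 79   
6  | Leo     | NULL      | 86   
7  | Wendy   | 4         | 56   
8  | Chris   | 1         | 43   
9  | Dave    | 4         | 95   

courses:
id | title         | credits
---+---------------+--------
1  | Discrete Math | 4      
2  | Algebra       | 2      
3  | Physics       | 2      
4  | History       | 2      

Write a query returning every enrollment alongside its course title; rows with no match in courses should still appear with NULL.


LEFT JOIN keeps every row from enrollments (the left table); where course_id has no match in courses, the course columns become NULL. Walk through each enrollment:
  - enrollment 1 (Quinn): course_id=4 -> matches History
  - enrollment 2 (Eve): course_id=2 -> matches Algebra
  - enrollment 3 (Eli): course_id=2 -> matches Algebra
  - enrollment 4 (Ivan): course_id=2 -> matches Algebra
  - enrollment 5 (Fiona): course_id=4 -> matches History
  - enrollment 6 (Leo): course_id=NULL, no match -> kept with NULL
  - enrollment 7 (Wendy): course_id=4 -> matches History
  - enrollment 8 (Chris): course_id=1 -> matches Discrete Math
  - enrollment 9 (Dave): course_id=4 -> matches History
All 9 rows appear; 1 has NULL course.

SQL:
SELECT a.student, b.title AS course
FROM enrollments a
LEFT JOIN courses b ON a.course_id = b.id

Result:
student | course       
--------+--------------
Quinn   | History      
Eve     | Algebra      
Eli     | Algebra      
Ivan    | Algebra      
Fiona   | History      
Leo     | NULL         
Wendy   | History      
Chris   | Discrete Math
Dave    | History      


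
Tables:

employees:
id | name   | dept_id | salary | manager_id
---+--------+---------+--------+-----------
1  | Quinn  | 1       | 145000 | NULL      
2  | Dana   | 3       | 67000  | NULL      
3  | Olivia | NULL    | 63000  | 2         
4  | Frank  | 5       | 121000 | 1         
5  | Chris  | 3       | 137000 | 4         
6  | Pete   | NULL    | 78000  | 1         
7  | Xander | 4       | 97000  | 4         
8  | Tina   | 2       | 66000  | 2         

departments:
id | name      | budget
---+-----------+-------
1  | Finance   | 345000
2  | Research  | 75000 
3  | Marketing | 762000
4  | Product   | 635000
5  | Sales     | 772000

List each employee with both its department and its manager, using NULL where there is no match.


Two LEFT JOINs from the same base table employees: one to departments via dept_id, one to employees itself via manager_id. Both are LEFT so every employee is preserved.
Match against departments:
  - employee 1 (Quinn): dept_id=1 -> matches Finance
  - employee 2 (Dana): dept_id=3 -> matches Marketing
  - employee 3 (Olivia): dept_id=NULL, no match -> kept with NULL
  - employee 4 (Frank): dept_id=5 -> matches Sales
  - employee 5 (Chris): dept_id=3 -> matches Marketing
  - employee 6 (Pete): dept_id=NULL, no match -> kept with NULL
  - employee 7 (Xander): dept_id=4 -> matches Product
  - employee 8 (Tina): dept_id=2 -> matches Research
Match against employees (self):
  - employee 1 (Quinn): manager_id=NULL -> NULL
  - employee 2 (Dana): manager_id=NULL -> NULL
  - employee 3 (Olivia): manager_id=2 -> Dana
  - employee 4 (Frank): manager_id=1 -> Quinn
  - employee 5 (Chris): manager_id=4 -> Frank
  - employee 6 (Pete): manager_id=1 -> Quinn
  - employee 7 (Xander): manager_id=4 -> Frank
  - employee 8 (Tina): manager_id=2 -> Dana

SQL:
SELECT a.name, b.name AS department, c.name AS manager
FROM employees a
LEFT JOIN departments b ON a.dept_id = b.id
LEFT JOIN employees c ON a.manager_id = c.id

Result:
name   | department | manager
-------+------------+--------
Quinn  | Finance    | NULL   
Dana   | Marketing  | NULL   
Olivia | NULL       | Dana   
Frank  | Sales      | Quinn  
Chris  | Marketing  | Frank  
Pete   | NULL       | Quinn  
Xander | Product    | Frank  
Tina   | Research   | Dana   


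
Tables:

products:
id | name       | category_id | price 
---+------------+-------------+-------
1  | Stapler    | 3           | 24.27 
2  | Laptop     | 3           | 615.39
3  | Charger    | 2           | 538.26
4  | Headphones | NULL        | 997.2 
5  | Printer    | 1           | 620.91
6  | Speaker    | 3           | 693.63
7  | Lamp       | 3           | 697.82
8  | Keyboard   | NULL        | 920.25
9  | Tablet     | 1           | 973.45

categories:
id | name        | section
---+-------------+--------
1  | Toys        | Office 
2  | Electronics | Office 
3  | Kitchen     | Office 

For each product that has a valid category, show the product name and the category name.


INNER JOIN keeps only products rows whose category_id matches an id in categories. Walk through each product:
  - product 1 (Stapler): category_id=3 -> matches Kitchen
  - product 2 (Laptop): category_id=3 -> matches Kitchen
  - product 3 (Charger): category_id=2 -> matches Electronics
  - product 4 (Headphones): category_id=NULL, no match -> dropped
  - product 5 (Printer): category_id=1 -> matches Toys
  - product 6 (Speaker): category_id=3 -> matches Kitchen
  - product 7 (Lamp): category_id=3 -> matches Kitchen
  - product 8 (Keyboard): category_id=NULL, no match -> dropped
  - product 9 (Tablet): category_id=1 -> matches Toys
So 2 of 9 rows are dropped.

SQL:
SELECT a.name, b.name AS category
FROM products a
INNER JOIN categories b ON a.category_id = b.id

Result:
name    | category   
--------+------------
Stapler | Kitchen    
Laptop  | Kitchen    
Charger | Electronics
Printer | Toys       
Speaker | Kitchen    
Lamp    | Kitchen    
Tablet  | Toys       


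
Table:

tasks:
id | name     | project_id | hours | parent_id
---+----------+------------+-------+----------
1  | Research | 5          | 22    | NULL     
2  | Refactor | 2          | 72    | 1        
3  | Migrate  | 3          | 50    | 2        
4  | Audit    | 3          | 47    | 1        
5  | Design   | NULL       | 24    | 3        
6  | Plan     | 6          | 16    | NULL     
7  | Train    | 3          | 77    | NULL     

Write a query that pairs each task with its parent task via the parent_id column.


This is a self-join: tasks is joined to a second copy of itself, matching each row's parent_id to another row's id. Use LEFT JOIN so rows with parent_id=NULL are kept.
  - task 1 (Research): parent_id=NULL -> NULL
  - task 2 (Refactor): parent_id=1 -> Research
  - task 3 (Migrate): parent_id=2 -> Refactor
  - task 4 (Audit): parent_id=1 -> Research
  - task 5 (Design): parent_id=3 -> Migrate
  - task 6 (Plan): parent_id=NULL -> NULL
  - task 7 (Train): parent_id=NULL -> NULL

SQL:
SELECT a.name AS item, b.name AS parent
FROM tasks a
LEFT JOIN tasks b ON a.parent_id = b.id

Result:
item     | parent  
---------+---------
Research | NULL    
Refactor | Research
Migrate  | Refactor
Audit    | Research
Design   | Migrate 
Plan     | NULL    
Train    | NULL    


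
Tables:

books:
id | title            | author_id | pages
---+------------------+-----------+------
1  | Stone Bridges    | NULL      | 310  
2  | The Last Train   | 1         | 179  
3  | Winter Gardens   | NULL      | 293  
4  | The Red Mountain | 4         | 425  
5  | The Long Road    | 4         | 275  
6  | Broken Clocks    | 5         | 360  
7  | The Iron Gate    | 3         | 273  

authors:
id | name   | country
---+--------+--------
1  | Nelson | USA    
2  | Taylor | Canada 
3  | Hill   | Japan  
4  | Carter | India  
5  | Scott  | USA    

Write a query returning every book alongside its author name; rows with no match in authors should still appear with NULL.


LEFT JOIN keeps every row from books (the left table); where author_id has no match in authors, the author columns become NULL. Walk through each book:
  - book 1 (Stone Bridges): author_id=NULL, no match -> kept with NULL
  - book 2 (The Last Train): author_id=1 -> matches Nelson
  - book 3 (Winter Gardens): author_id=NULL, no match -> kept with NULL
  - book 4 (The Red Mountain): author_id=4 -> matches Carter
  - book 5 (The Long Road): author_id=4 -> matches Carter
  - book 6 (Broken Clocks): author_id=5 -> matches Scott
  - book 7 (The Iron Gate): author_id=3 -> matches Hill
All 7 rows appear; 2 have NULL author.

SQL:
SELECT a.title, b.name AS author
FROM books a
LEFT JOIN authors b ON a.author_id = b.id

Result:
title            | author
-----------------+-------
Stone Bridges    | NULL  
The Last Train   | Nelson
Winter Gardens   | NULL  
The Red Mountain | Carter
The Long Road    | Carter
Broken Clocks    | Scott 
The Iron Gate    | Hill  


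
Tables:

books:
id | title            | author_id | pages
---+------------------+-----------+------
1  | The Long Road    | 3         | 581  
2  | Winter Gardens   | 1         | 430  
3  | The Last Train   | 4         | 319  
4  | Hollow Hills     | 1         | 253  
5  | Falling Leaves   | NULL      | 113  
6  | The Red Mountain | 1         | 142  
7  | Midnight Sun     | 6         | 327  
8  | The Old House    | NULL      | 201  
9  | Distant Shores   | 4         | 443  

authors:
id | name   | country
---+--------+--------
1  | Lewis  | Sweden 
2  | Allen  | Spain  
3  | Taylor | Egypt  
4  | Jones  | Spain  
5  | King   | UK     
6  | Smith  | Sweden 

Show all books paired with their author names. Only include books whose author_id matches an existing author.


INNER JOIN keeps only books rows whose author_id matches an id in authors. Walk through each book:
  - book 1 (The Long Road): author_id=3 -> matches Taylor
  - book 2 (Winter Gardens): author_id=1 -> matches Lewis
  - book 3 (The Last Train): author_id=4 -> matches Jones
  - book 4 (Hollow Hills): author_id=1 -> matches Lewis
  - book 5 (Falling Leaves): author_id=NULL, no match -> dropped
  - book 6 (The Red Mountain): author_id=1 -> matches Lewis
  - book 7 (Midnight Sun): author_id=6 -> matches Smith
  - book 8 (The Old House): author_id=NULL, no match -> dropped
  - book 9 (Distant Shores): author_id=4 -> matches Jones
So 2 of 9 rows are dropped.

SQL:
SELECT a.title, b.name AS author
FROM books a
INNER JOIN authors b ON a.author_id = b.id

Result:
title            | author
-----------------+-------
The Long Road    | Taylor
Winter Gardens   | Lewis 
The Last Train   | Jones 
Hollow Hills     | Lewis 
The Red Mountain | Lewis 
Midnight Sun     | Smith 
Distant Shores   | Jones 


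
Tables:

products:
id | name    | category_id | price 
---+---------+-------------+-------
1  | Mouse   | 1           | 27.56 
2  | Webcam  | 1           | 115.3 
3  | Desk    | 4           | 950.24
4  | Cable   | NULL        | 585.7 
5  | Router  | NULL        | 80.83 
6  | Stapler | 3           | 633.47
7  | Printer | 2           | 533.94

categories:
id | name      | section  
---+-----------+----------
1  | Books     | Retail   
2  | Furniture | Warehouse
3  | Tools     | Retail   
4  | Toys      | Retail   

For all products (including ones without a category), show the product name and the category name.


LEFT JOIN keeps every row from products (the left table); where category_id has no match in categories, the category columns become NULL. Walk through each product:
  - product 1 (Mouse): category_id=1 -> matches Books
  - product 2 (Webcam): category_id=1 -> matches Books
  - product 3 (Desk): category_id=4 -> matches Toys
  - product 4 (Cable): category_id=NULL, no match -> kept with NULL
  - product 5 (Router): category_id=NULL, no match -> kept with NULL
  - product 6 (Stapler): category_id=3 -> matches Tools
  - product 7 (Printer): category_id=2 -> matches Furniture
All 7 rows appear; 2 have NULL category.

SQL:
SELECT a.name, b.name AS category
FROM products a
LEFT JOIN categories b ON a.category_id = b.id

Result:
name    | category 
--------+----------
Mouse   | Books    
Webcam  | Books    
Desk    | Toys     
Cable   | NULL     
Router  | NULL     
Stapler | Tools    
Printer | Furniture


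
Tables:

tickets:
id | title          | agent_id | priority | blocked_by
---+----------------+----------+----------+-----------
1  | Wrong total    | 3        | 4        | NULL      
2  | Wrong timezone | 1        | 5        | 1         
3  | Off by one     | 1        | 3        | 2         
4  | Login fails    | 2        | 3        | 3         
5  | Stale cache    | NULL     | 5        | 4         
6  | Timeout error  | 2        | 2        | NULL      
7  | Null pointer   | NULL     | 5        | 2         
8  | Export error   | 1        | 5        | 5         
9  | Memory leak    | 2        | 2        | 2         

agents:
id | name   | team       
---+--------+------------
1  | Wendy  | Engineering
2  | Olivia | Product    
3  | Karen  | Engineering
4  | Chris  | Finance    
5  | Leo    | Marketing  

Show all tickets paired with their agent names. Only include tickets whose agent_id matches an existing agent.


INNER JOIN keeps only tickets rows whose agent_id matches an id in agents. Walk through each ticket:
  - ticket 1 (Wrong total): agent_id=3 -> matches Karen
  - ticket 2 (Wrong timezone): agent_id=1 -> matches Wendy
  - ticket 3 (Off by one): agent_id=1 -> matches Wendy
  - ticket 4 (Login fails): agent_id=2 -> matches Olivia
  - ticket 5 (Stale cache): agent_id=NULL, no match -> dropped
  - ticket 6 (Timeout error): agent_id=2 -> matches Olivia
  - ticket 7 (Null pointer): agent_id=NULL, no match -> dropped
  - ticket 8 (Export error): agent_id=1 -> matches Wendy
  - ticket 9 (Memory leak): agent_id=2 -> matches Olivia
So 2 of 9 rows are dropped.

SQL:
SELECT a.title, b.name AS agent
FROM tickets a
INNER JOIN agents b ON a.agent_id = b.id

Result:
title          | agent 
---------------+-------
Wrong total    | Karen 
Wrong timezone | Wendy 
Off by one     | Wendy 
Login fails    | Olivia
Timeout error  | Olivia
Export error   | Wendy 
Memory leak    | Olivia


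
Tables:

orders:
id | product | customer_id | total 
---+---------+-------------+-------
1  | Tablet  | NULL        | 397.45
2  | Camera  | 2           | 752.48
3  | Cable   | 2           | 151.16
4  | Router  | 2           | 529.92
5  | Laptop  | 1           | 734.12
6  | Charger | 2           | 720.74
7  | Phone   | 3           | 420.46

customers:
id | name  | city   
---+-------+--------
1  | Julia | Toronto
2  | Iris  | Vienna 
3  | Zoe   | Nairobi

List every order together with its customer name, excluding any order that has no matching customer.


INNER JOIN keeps only orders rows whose customer_id matches an id in customers. Walk through each order:
  - order 1 (Tablet): customer_id=NULL, no match -> dropped
  - order 2 (Camera): customer_id=2 -> matches Iris
  - order 3 (Cable): customer_id=2 -> matches Iris
  - order 4 (Router): customer_id=2 -> matches Iris
  - order 5 (Laptop): customer_id=1 -> matches Julia
  - order 6 (Charger): customer_id=2 -> matches Iris
  - order 7 (Phone): customer_id=3 -> matches Zoe
So 1 of 7 rows is dropped.

SQL:
SELECT a.product, b.name AS customer
FROM orders a
INNER JOIN customers b ON a.customer_id = b.id

Result:
product | customer
--------+---------
Camera  | Iris    
Cable   | Iris    
Router  | Iris    
Laptop  | Julia   
Charger | Iris    
Phone   | Zoe     


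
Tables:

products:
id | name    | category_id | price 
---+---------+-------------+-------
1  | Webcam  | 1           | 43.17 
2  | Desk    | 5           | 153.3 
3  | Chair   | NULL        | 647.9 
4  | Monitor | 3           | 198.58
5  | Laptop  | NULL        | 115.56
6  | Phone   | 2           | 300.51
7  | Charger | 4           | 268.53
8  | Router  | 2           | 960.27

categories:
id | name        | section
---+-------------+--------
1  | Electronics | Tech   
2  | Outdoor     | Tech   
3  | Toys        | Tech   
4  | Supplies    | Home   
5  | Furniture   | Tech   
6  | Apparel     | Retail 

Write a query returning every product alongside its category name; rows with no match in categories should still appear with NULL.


LEFT JOIN keeps every row from products (the left table); where category_id has no match in categories, the category columns become NULL. Walk through each product:
  - product 1 (Webcam): category_id=1 -> matches Electronics
  - product 2 (Desk): category_id=5 -> matches Furniture
  - product 3 (Chair): category_id=NULL, no match -> kept with NULL
  - product 4 (Monitor): category_id=3 -> matches Toys
  - product 5 (Laptop): category_id=NULL, no match -> kept with NULL
  - product 6 (Phone): category_id=2 -> matches Outdoor
  - product 7 (Charger): category_id=4 -> matches Supplies
  - product 8 (Router): category_id=2 -> matches Outdoor
All 8 rows appear; 2 have NULL category.

SQL:
SELECT a.name, b.name AS category
FROM products a
LEFT JOIN categories b ON a.category_id = b.id

Result:
name    | category   
--------+------------
Webcam  | Electronics
Desk    | Furniture  
Chair   | NULL       
Monitor | Toys       
Laptop  | NULL       
Phone   | Outdoor    
Charger | Supplies   
Router  | Outdoor    


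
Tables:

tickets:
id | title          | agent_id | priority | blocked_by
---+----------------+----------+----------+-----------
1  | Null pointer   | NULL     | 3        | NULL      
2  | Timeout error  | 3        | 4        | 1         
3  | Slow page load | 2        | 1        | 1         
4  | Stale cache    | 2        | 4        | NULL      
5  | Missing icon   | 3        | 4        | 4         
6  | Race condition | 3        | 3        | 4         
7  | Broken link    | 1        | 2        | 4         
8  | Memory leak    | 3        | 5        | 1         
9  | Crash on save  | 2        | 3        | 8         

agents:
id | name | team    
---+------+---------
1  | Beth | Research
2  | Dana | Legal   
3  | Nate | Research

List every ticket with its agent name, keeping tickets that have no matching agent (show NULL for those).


LEFT JOIN keeps every row from tickets (the left table); where agent_id has no match in agents, the agent columns become NULL. Walk through each ticket:
  - ticket 1 (Null pointer): agent_id=NULL, no match -> kept with NULL
  - ticket 2 (Timeout error): agent_id=3 -> matches Nate
  - ticket 3 (Slow page load): agent_id=2 -> matches Dana
  - ticket 4 (Stale cache): agent_id=2 -> matches Dana
  - ticket 5 (Missing icon): agent_id=3 -> matches Nate
  - ticket 6 (Race condition): agent_id=3 -> matches Nate
  - ticket 7 (Broken link): agent_id=1 -> matches Beth
  - ticket 8 (Memory leak): agent_id=3 -> matches Nate
  - ticket 9 (Crash on save): agent_id=2 -> matches Dana
All 9 rows appear; 1 has NULL agent.

SQL:
SELECT a.title, b.name AS agent
FROM tickets a
LEFT JOIN agents b ON a.agent_id = b.id

Result:
title          | agent
---------------+------
Null pointer   | NULL 
Timeout error  | Nate 
Slow page load | Dana 
Stale cache    | Dana 
Missing icon   | Nate 
Race condition | Nate 
Broken link    | Beth 
Memory leak    | Nate 
Crash on save  | Dana 


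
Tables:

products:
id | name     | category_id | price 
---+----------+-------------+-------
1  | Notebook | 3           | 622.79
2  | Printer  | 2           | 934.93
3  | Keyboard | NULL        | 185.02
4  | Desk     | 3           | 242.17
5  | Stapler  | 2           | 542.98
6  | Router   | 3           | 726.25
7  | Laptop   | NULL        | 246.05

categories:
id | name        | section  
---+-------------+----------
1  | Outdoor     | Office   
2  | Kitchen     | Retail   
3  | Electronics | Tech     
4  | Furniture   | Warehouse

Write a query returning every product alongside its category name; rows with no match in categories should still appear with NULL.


LEFT JOIN keeps every row from products (the left table); where category_id has no match in categories, the category columns become NULL. Walk through each product:
  - product 1 (Notebook): category_id=3 -> matches Electronics
  - product 2 (Printer): category_id=2 -> matches Kitchen
  - product 3 (Keyboard): category_id=NULL, no match -> kept with NULL
  - product 4 (Desk): category_id=3 -> matches Electronics
  - product 5 (Stapler): category_id=2 -> matches Kitchen
  - product 6 (Router): category_id=3 -> matches Electronics
  - product 7 (Laptop): category_id=NULL, no match -> kept with NULL
All 7 rows appear; 2 have NULL category.

SQL:
SELECT a.name, b.name AS category
FROM products a
LEFT JOIN categories b ON a.category_id = b.id

Result:
name     | category   
---------+------------
Notebook | Electronics
Printer  | Kitchen    
Keyboard | NULL       
Desk     | Electronics
Stapler  | Kitchen    
Router   | Electronics
Laptop   | NULL       


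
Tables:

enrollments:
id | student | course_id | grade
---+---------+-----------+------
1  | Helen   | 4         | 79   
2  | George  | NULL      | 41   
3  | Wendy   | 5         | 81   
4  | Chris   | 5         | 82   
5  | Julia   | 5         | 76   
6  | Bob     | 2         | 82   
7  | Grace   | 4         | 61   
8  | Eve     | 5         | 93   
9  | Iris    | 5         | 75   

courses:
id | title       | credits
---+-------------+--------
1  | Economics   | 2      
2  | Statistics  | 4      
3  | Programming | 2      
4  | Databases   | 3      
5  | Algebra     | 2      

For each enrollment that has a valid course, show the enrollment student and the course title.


INNER JOIN keeps only enrollments rows whose course_id matches an id in courses. Walk through each enrollment:
  - enrollment 1 (Helen): course_id=4 -> matches Databases
  - enrollment 2 (George): course_id=NULL, no match -> dropped
  - enrollment 3 (Wendy): course_id=5 -> matches Algebra
  - enrollment 4 (Chris): course_id=5 -> matches Algebra
  - enrollment 5 (Julia): course_id=5 -> matches Algebra
  - enrollment 6 (Bob): course_id=2 -> matches Statistics
  - enrollment 7 (Grace): course_id=4 -> matches Databases
  - enrollment 8 (Eve): course_id=5 -> matches Algebra
  - enrollment 9 (Iris): course_id=5 -> matches Algebra
So 1 of 9 rows is dropped.

SQL:
SELECT a.student, b.title AS course
FROM enrollments a
INNER JOIN courses b ON a.course_id = b.id

Result:
student | course    
--------+-----------
Helen   | Databases 
Wendy   | Algebra   
Chris   | Algebra   
Julia   | Algebra   
Bob     | Statistics
Grace   | Databases 
Eve     | Algebra   
Iris    | Algebra   


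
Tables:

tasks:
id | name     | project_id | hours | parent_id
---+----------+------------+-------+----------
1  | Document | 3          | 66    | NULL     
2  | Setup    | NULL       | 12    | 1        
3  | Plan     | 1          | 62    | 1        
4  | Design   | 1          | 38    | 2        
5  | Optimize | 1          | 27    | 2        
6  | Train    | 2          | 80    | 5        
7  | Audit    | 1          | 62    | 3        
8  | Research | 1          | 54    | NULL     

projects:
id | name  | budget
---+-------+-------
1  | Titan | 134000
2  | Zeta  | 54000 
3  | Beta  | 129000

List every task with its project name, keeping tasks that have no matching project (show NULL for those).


LEFT JOIN keeps every row from tasks (the left table); where project_id has no match in projects, the project columns become NULL. Walk through each task:
  - task 1 (Document): project_id=3 -> matches Beta
  - task 2 (Setup): project_id=NULL, no match -> kept with NULL
  - task 3 (Plan): project_id=1 -> matches Titan
  - task 4 (Design): project_id=1 -> matches Titan
  - task 5 (Optimize): project_id=1 -> matches Titan
  - task 6 (Train): project_id=2 -> matches Zeta
  - task 7 (Audit): project_id=1 -> matches Titan
  - task 8 (Research): project_id=1 -> matches Titan
All 8 rows appear; 1 has NULL project.

SQL:
SELECT a.name, b.name AS project
FROM tasks a
LEFT JOIN projects b ON a.project_id = b.id

Result:
name     | project
---------+--------
Document | Beta   
Setup    | NULL   
Plan     | Titan  
Design   | Titan  
Optimize | Titan  
Train    | Zeta   
Audit    | Titan  
Research | Titan  


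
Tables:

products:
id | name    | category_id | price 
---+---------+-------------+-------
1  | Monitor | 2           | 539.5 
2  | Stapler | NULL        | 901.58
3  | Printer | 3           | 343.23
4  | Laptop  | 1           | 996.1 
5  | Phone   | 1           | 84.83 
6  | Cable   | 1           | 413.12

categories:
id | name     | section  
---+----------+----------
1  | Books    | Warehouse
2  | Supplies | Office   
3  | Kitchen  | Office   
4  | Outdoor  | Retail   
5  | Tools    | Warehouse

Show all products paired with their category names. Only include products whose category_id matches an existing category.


INNER JOIN keeps only products rows whose category_id matches an id in categories. Walk through each product:
  - product 1 (Monitor): category_id=2 -> matches Supplies
  - product 2 (Stapler): category_id=NULL, no match -> dropped
  - product 3 (Printer): category_id=3 -> matches Kitchen
  - product 4 (Laptop): category_id=1 -> matches Books
  - product 5 (Phone): category_id=1 -> matches Books
  - product 6 (Cable): category_id=1 -> matches Books
So 1 of 6 rows is dropped.

SQL:
SELECT a.name, b.name AS category
FROM products a
INNER JOIN categories b ON a.category_id = b.id

Result:
name    | category
--------+---------
Monitor | Supplies
Printer | Kitchen 
Laptop  | Books   
Phone   | Books   
Cable   | Books   


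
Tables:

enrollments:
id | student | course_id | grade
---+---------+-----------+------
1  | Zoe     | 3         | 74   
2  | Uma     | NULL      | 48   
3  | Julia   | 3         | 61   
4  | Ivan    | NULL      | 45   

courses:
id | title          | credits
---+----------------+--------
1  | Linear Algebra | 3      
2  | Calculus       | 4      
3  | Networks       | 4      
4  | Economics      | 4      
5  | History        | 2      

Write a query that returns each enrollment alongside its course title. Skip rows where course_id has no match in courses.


INNER JOIN keeps only enrollments rows whose course_id matches an id in courses. Walk through each enrollment:
  - enrollment 1 (Zoe): course_id=3 -> matches Networks
  - enrollment 2 (Uma): course_id=NULL, no match -> dropped
  - enrollment 3 (Julia): course_id=3 -> matches Networks
  - enrollment 4 (Ivan): course_id=NULL, no match -> dropped
So 2 of 4 rows are dropped.

SQL:
SELECT a.student, b.title AS course
FROM enrollments a
INNER JOIN courses b ON a.course_id = b.id

Result:
student | course  
--------+---------
Zoe     | Networks
Julia   | Networks


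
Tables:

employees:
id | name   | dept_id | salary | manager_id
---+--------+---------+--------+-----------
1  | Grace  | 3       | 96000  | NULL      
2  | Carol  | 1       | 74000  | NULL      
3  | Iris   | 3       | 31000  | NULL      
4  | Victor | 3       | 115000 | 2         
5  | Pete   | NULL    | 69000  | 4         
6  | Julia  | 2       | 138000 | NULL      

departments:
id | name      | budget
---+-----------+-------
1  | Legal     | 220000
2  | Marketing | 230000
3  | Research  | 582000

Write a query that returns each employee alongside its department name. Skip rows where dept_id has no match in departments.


INNER JOIN keeps only employees rows whose dept_id matches an id in departments. Walk through each employee:
  - employee 1 (Grace): dept_id=3 -> matches Research
  - employee 2 (Carol): dept_id=1 -> matches Legal
  - employee 3 (Iris): dept_id=3 -> matches Research
  - employee 4 (Victor): dept_id=3 -> matches Research
  - employee 5 (Pete): dept_id=NULL, no match -> dropped
  - employee 6 (Julia): dept_id=2 -> matches Marketing
So 1 of 6 rows is dropped.

SQL:
SELECT a.name, b.name AS department
FROM employees a
INNER JOIN departments b ON a.dept_id = b.id

Result:
name   | department
-------+-----------
Grace  | Research  
Carol  | Legal     
Iris   | Research  
Victor | Research  
Julia  | Marketing 


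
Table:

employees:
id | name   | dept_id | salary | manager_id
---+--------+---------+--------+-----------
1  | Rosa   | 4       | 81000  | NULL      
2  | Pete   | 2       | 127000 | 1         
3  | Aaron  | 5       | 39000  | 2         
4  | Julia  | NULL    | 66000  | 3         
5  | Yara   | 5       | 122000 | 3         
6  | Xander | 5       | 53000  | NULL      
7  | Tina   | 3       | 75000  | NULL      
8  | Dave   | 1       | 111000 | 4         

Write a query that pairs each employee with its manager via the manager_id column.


This is a self-join: employees is joined to a second copy of itself, matching each row's manager_id to another row's id. Use LEFT JOIN so rows with manager_id=NULL are kept.
  - employee 1 (Rosa): manager_id=NULL -> NULL
  - employee 2 (Pete): manager_id=1 -> Rosa
  - employee 3 (Aaron): manager_id=2 -> Pete
  - employee 4 (Julia): manager_id=3 -> Aaron
  - employee 5 (Yara): manager_id=3 -> Aaron
  - employee 6 (Xander): manager_id=NULL -> NULL
  - employee 7 (Tina): manager_id=NULL -> NULL
  - employee 8 (Dave): manager_id=4 -> Julia

SQL:
SELECT a.name AS item, b.name AS manager
FROM employees a
LEFT JOIN employees b ON a.manager_id = b.id

Result:
item   | manager
-------+--------
Rosa   | NULL   
Pete   | Rosa   
Aaron  | Pete   
Julia  | Aaron  
Yara   | Aaron  
Xander | NULL   
Tina   | NULL   
Dave   | Julia  
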